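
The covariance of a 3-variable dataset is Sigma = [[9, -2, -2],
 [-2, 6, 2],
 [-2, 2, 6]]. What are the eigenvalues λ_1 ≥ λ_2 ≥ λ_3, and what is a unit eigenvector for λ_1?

Step 1 — characteristic polynomial p(λ) = det(λI - Sigma) = λ³ - tr·λ² + c_1·λ - det, where tr = trace, c_1 = sum of the principal 2×2 minors, det = det(Sigma):
  tr = 9 + 6 + 6 = 21,
  c_1 = (9·6 - (-2)²) + (9·6 - (-2)²) + (6·6 - (2)²) = 50 + 50 + 32 = 132,
  det = 9·(6·6 - (2)²) - (-2)·((-2)·6 - (2)·(-2)) + (-2)·((-2)·(2) - 6·(-2)) = 9·(32) - (-2)·(-8) + (-2)·(8) = 256.
  So p(λ) = λ³ - 21λ² + 132λ - 256.
Step 2 — look for an integer root (rational root theorem: any rational root is an integer divisor of 256). Testing λ = 4:
  p(4) = 64 - 336 + 528 - 256 = 0  ✓
  Dividing out (λ - 4): p(λ) = (λ - 4)(λ² - 17λ + 64).
Step 3 — remaining eigenvalues from the quadratic λ² - 17λ + 64 = 0:
  Δ = 17² - 4·64 = 289 - 256 = 33,  λ = (17 ± √33)/2 = (17 ± 5.7446)/2 ≈ 11.3723 or 5.6277.
  Sorted: λ_1 = 11.3723,  λ_2 = 5.6277,  λ_3 = 4  (check: sum = 21 = tr ✓).

Step 4 — unit eigenvector for λ_1 ≈ 11.3723: v spans the null space of (Sigma - λ_1 I), whose rows are
  r_1 = (-2.3723, -2, -2),  r_2 = (-2, -5.3723, 2),  r_3 = (-2, 2, -5.3723).
  v is orthogonal to every row, so take v ∝ r_1 × r_2 = ((-2)·(2) - (-2)·(-5.3723), (-2)·(-2) - (-2.3723)·(2), (-2.3723)·(-5.3723) - (-2)·(-2)) ≈ (-14.7446, 8.7446, 8.7446).
  Rescale (multiply by -1 so the first nonzero entry is positive): u = (14.7446, -8.7446, -8.7446).
  ||u|| = √((14.7446)² + (-8.7446)² + (-8.7446)²) = √(370.3369) ≈ 19.2441,  v_1 = u/||u|| ≈ (0.7662, -0.4544, -0.4544) (||v_1|| = 1).

λ_1 = 11.3723,  λ_2 = 5.6277,  λ_3 = 4;  v_1 ≈ (0.7662, -0.4544, -0.4544)


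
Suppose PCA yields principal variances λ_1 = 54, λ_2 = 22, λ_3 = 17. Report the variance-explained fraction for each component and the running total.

Step 1 — total variance = trace(Sigma) = Σ λ_i = 54 + 22 + 17 = 93.

Step 2 — fraction explained by component i = λ_i / Σ λ:
  PC1: 54/93 = 0.5806
  PC2: 22/93 = 0.2366
  PC3: 17/93 = 0.1828

Step 3 — cumulative fraction after k components = (λ_1 + ... + λ_k) / Σ λ:
  k = 1: 54/93 = 0.5806
  k = 2: (54 + 22)/93 = 76/93 = 0.8172
  k = 3: (54 + 22 + 17)/93 = 93/93 = 1

Summary (fraction, with percent):

explained: PC1 0.5806 (58.06%), PC2 0.2366 (23.66%), PC3 0.1828 (18.28%);  cumulative: 0.5806, 0.8172, 1


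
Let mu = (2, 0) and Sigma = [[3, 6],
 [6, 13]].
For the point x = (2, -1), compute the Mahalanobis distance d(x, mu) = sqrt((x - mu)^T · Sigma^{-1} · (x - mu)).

Step 1 — centre the observation: (x - mu) = (0, -1).

Step 2 — invert Sigma. det(Sigma) = 3·13 - (6)² = 3.
  Sigma^{-1} = (1/det) · [[d, -b], [-b, a]] = [[4.3333, -2],
 [-2, 1]].

Step 3 — form the quadratic (x - mu)^T · Sigma^{-1} · (x - mu):
  Sigma^{-1} · (x - mu) = (2, -1).
  (x - mu)^T · [Sigma^{-1} · (x - mu)] = (0)·(2) + (-1)·(-1) = 1.

Step 4 — take square root: d = √(1) ≈ 1.

d(x, mu) = √(1) ≈ 1


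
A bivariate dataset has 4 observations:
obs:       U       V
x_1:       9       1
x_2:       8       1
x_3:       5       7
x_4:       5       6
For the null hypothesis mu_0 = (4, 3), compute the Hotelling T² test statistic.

Step 1 — sample mean vector:
  mean(U) = (9 + 8 + 5 + 5) / 4 = 27/4 = 6.75
  mean(V) = (1 + 1 + 7 + 6) / 4 = 15/4 = 3.75
  x̄ = (6.75, 3.75),  deviation x̄ - mu_0 = (6.75, 3.75) - (4, 3) = (2.75, 0.75).

Step 2 — sample covariance matrix, S[i,j] = (1/(n-1)) · Σ_k (x_{k,i} - mean_i) · (x_{k,j} - mean_j), divisor n-1 = 3:
  S[U,U] = ((2.25)·(2.25) + (1.25)·(1.25) + (-1.75)·(-1.75) + (-1.75)·(-1.75)) / 3 = 12.75/3 = 4.25
  S[U,V] = ((2.25)·(-2.75) + (1.25)·(-2.75) + (-1.75)·(3.25) + (-1.75)·(2.25)) / 3 = -19.25/3 = -6.4167
  S[V,V] = ((-2.75)·(-2.75) + (-2.75)·(-2.75) + (3.25)·(3.25) + (2.25)·(2.25)) / 3 = 30.75/3 = 10.25
  S = [[4.25, -6.4167],
 [-6.4167, 10.25]].

Step 3 — invert S. det(S) = 4.25·10.25 - (-6.4167)² = 2.3889.
  S^{-1} = (1/det) · [[d, -b], [-b, a]] = [[4.2907, 2.686],
 [2.686, 1.7791]].

Step 4 — quadratic form (x̄ - mu_0)^T · S^{-1} · (x̄ - mu_0):
  S^{-1} · (x̄ - mu_0) = (13.814, 8.7209),
  (x̄ - mu_0)^T · [...] = (2.75)·(13.814) + (0.75)·(8.7209) = 44.5291.

Step 5 — scale by n: T² = 4 · 44.5291 = 178.1163.

T² ≈ 178.1163


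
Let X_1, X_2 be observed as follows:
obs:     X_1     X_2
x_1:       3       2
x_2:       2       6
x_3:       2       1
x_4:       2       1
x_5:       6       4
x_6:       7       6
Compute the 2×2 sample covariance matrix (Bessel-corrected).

Step 1 — column means:
  mean(X_1) = (3 + 2 + 2 + 2 + 6 + 7) / 6 = 22/6 = 3.6667
  mean(X_2) = (2 + 6 + 1 + 1 + 4 + 6) / 6 = 20/6 = 3.3333

Step 2 — sample covariance S[i,j] = (1/(n-1)) · Σ_k (x_{k,i} - mean_i) · (x_{k,j} - mean_j), with n-1 = 5.
  S[X_1,X_1] = ((-0.6667)·(-0.6667) + (-1.6667)·(-1.6667) + (-1.6667)·(-1.6667) + (-1.6667)·(-1.6667) + (2.3333)·(2.3333) + (3.3333)·(3.3333)) / 5 = 25.3333/5 = 5.0667
  S[X_1,X_2] = ((-0.6667)·(-1.3333) + (-1.6667)·(2.6667) + (-1.6667)·(-2.3333) + (-1.6667)·(-2.3333) + (2.3333)·(0.6667) + (3.3333)·(2.6667)) / 5 = 14.6667/5 = 2.9333
  S[X_2,X_2] = ((-1.3333)·(-1.3333) + (2.6667)·(2.6667) + (-2.3333)·(-2.3333) + (-2.3333)·(-2.3333) + (0.6667)·(0.6667) + (2.6667)·(2.6667)) / 5 = 27.3333/5 = 5.4667

S is symmetric (S[j,i] = S[i,j]). Assembling:

S = [[5.0667, 2.9333],
 [2.9333, 5.4667]]


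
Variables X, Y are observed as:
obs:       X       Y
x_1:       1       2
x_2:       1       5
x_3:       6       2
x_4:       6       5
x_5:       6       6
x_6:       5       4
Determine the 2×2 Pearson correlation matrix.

Step 1 — column means:
  mean(X) = (1 + 1 + 6 + 6 + 6 + 5) / 6 = 25/6 = 4.1667
  mean(Y) = (2 + 5 + 2 + 5 + 6 + 4) / 6 = 24/6 = 4

Step 2 — sample variances and covariances s[i,j] = (1/(n-1)) · Σ_k (x_{k,i} - mean_i) · (x_{k,j} - mean_j), with n-1 = 5:
  s[X,X] = ((-3.1667)·(-3.1667) + (-3.1667)·(-3.1667) + (1.8333)·(1.8333) + (1.8333)·(1.8333) + (1.8333)·(1.8333) + (0.8333)·(0.8333)) / 5 = 30.8333/5 = 6.1667
  s[X,Y] = ((-3.1667)·(-2) + (-3.1667)·(1) + (1.8333)·(-2) + (1.8333)·(1) + (1.8333)·(2) + (0.8333)·(0)) / 5 = 5/5 = 1
  s[Y,Y] = ((-2)·(-2) + (1)·(1) + (-2)·(-2) + (1)·(1) + (2)·(2) + (0)·(0)) / 5 = 14/5 = 2.8
  Sample standard deviations s_i = √(s[i,i]):
  s(X) = √(6.1667) = 2.4833
  s(Y) = √(2.8) = 1.6733

Step 3 — r_{ij} = s_{ij} / (s_i · s_j):
  r[X,X] = 1 (diagonal).
  r[X,Y] = 1 / (2.4833 · 1.6733) = 1 / 4.1553 = 0.2407
  r[Y,Y] = 1 (diagonal).

R is symmetric with unit diagonal. Assembling:

R = [[1, 0.2407],
 [0.2407, 1]]


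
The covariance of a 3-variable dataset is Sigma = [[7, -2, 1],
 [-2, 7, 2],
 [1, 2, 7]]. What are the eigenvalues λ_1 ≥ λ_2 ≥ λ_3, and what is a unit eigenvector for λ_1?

Step 1 — characteristic polynomial p(λ) = det(λI - Sigma) = λ³ - tr·λ² + c_1·λ - det, where tr = trace, c_1 = sum of the principal 2×2 minors, det = det(Sigma):
  tr = 7 + 7 + 7 = 21,
  c_1 = (7·7 - (-2)²) + (7·7 - (1)²) + (7·7 - (2)²) = 45 + 48 + 45 = 138,
  det = 7·(7·7 - (2)²) - (-2)·((-2)·7 - (2)·(1)) + (1)·((-2)·(2) - 7·(1)) = 7·(45) - (-2)·(-16) + (1)·(-11) = 272.
  So p(λ) = λ³ - 21λ² + 138λ - 272.
Step 2 — look for an integer root (rational root theorem: any rational root is an integer divisor of 272). Testing λ = 8:
  p(8) = 512 - 1344 + 1104 - 272 = 0  ✓
  Dividing out (λ - 8): p(λ) = (λ - 8)(λ² - 13λ + 34).
Step 3 — remaining eigenvalues from the quadratic λ² - 13λ + 34 = 0:
  Δ = 13² - 4·34 = 169 - 136 = 33,  λ = (13 ± √33)/2 = (13 ± 5.7446)/2 ≈ 9.3723 or 3.6277.
  Sorted: λ_1 = 9.3723,  λ_2 = 8,  λ_3 = 3.6277  (check: sum = 21 = tr ✓).

Step 4 — unit eigenvector for λ_1 ≈ 9.3723: v spans the null space of (Sigma - λ_1 I), whose rows are
  r_1 = (-2.3723, -2, 1),  r_2 = (-2, -2.3723, 2),  r_3 = (1, 2, -2.3723).
  v is orthogonal to every row, so take v ∝ r_1 × r_2 = ((-2)·(2) - (1)·(-2.3723), (1)·(-2) - (-2.3723)·(2), (-2.3723)·(-2.3723) - (-2)·(-2)) ≈ (-1.6277, 2.7446, 1.6277).
  Rescale (multiply by -1 so the first nonzero entry is positive): u = (1.6277, -2.7446, -1.6277).
  ||u|| = √((1.6277)² + (-2.7446)² + (-1.6277)²) = √(12.8316) ≈ 3.5821,  v_1 = u/||u|| ≈ (0.4544, -0.7662, -0.4544) (||v_1|| = 1).

λ_1 = 9.3723,  λ_2 = 8,  λ_3 = 3.6277;  v_1 ≈ (0.4544, -0.7662, -0.4544)


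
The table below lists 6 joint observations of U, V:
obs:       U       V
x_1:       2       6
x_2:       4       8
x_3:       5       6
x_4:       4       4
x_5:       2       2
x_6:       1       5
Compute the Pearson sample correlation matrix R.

Step 1 — column means:
  mean(U) = (2 + 4 + 5 + 4 + 2 + 1) / 6 = 18/6 = 3
  mean(V) = (6 + 8 + 6 + 4 + 2 + 5) / 6 = 31/6 = 5.1667

Step 2 — sample variances and covariances s[i,j] = (1/(n-1)) · Σ_k (x_{k,i} - mean_i) · (x_{k,j} - mean_j), with n-1 = 5:
  s[U,U] = ((-1)·(-1) + (1)·(1) + (2)·(2) + (1)·(1) + (-1)·(-1) + (-2)·(-2)) / 5 = 12/5 = 2.4
  s[U,V] = ((-1)·(0.8333) + (1)·(2.8333) + (2)·(0.8333) + (1)·(-1.1667) + (-1)·(-3.1667) + (-2)·(-0.1667)) / 5 = 6/5 = 1.2
  s[V,V] = ((0.8333)·(0.8333) + (2.8333)·(2.8333) + (0.8333)·(0.8333) + (-1.1667)·(-1.1667) + (-3.1667)·(-3.1667) + (-0.1667)·(-0.1667)) / 5 = 20.8333/5 = 4.1667
  Sample standard deviations s_i = √(s[i,i]):
  s(U) = √(2.4) = 1.5492
  s(V) = √(4.1667) = 2.0412

Step 3 — r_{ij} = s_{ij} / (s_i · s_j):
  r[U,U] = 1 (diagonal).
  r[U,V] = 1.2 / (1.5492 · 2.0412) = 1.2 / 3.1623 = 0.3795
  r[V,V] = 1 (diagonal).

R is symmetric with unit diagonal. Assembling:

R = [[1, 0.3795],
 [0.3795, 1]]


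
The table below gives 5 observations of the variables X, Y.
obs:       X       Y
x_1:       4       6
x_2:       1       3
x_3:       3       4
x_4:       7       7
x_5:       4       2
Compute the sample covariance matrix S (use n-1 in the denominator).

Step 1 — column means:
  mean(X) = (4 + 1 + 3 + 7 + 4) / 5 = 19/5 = 3.8
  mean(Y) = (6 + 3 + 4 + 7 + 2) / 5 = 22/5 = 4.4

Step 2 — sample covariance S[i,j] = (1/(n-1)) · Σ_k (x_{k,i} - mean_i) · (x_{k,j} - mean_j), with n-1 = 4.
  S[X,X] = ((0.2)·(0.2) + (-2.8)·(-2.8) + (-0.8)·(-0.8) + (3.2)·(3.2) + (0.2)·(0.2)) / 4 = 18.8/4 = 4.7
  S[X,Y] = ((0.2)·(1.6) + (-2.8)·(-1.4) + (-0.8)·(-0.4) + (3.2)·(2.6) + (0.2)·(-2.4)) / 4 = 12.4/4 = 3.1
  S[Y,Y] = ((1.6)·(1.6) + (-1.4)·(-1.4) + (-0.4)·(-0.4) + (2.6)·(2.6) + (-2.4)·(-2.4)) / 4 = 17.2/4 = 4.3

S is symmetric (S[j,i] = S[i,j]). Assembling:

S = [[4.7, 3.1],
 [3.1, 4.3]]


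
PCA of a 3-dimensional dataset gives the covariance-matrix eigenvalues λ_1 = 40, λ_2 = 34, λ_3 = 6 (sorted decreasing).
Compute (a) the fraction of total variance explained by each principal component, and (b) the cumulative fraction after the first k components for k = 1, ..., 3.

Step 1 — total variance = trace(Sigma) = Σ λ_i = 40 + 34 + 6 = 80.

Step 2 — fraction explained by component i = λ_i / Σ λ:
  PC1: 40/80 = 0.5
  PC2: 34/80 = 0.425
  PC3: 6/80 = 0.075

Step 3 — cumulative fraction after k components = (λ_1 + ... + λ_k) / Σ λ:
  k = 1: 40/80 = 0.5
  k = 2: (40 + 34)/80 = 74/80 = 0.925
  k = 3: (40 + 34 + 6)/80 = 80/80 = 1

Summary (fraction, with percent):

explained: PC1 0.5 (50%), PC2 0.425 (42.5%), PC3 0.075 (7.5%);  cumulative: 0.5, 0.925, 1


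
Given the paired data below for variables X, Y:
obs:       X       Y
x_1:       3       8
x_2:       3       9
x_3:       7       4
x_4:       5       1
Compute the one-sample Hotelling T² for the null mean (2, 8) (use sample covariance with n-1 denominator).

Step 1 — sample mean vector:
  mean(X) = (3 + 3 + 7 + 5) / 4 = 18/4 = 4.5
  mean(Y) = (8 + 9 + 4 + 1) / 4 = 22/4 = 5.5
  x̄ = (4.5, 5.5),  deviation x̄ - mu_0 = (4.5, 5.5) - (2, 8) = (2.5, -2.5).

Step 2 — sample covariance matrix, S[i,j] = (1/(n-1)) · Σ_k (x_{k,i} - mean_i) · (x_{k,j} - mean_j), divisor n-1 = 3:
  S[X,X] = ((-1.5)·(-1.5) + (-1.5)·(-1.5) + (2.5)·(2.5) + (0.5)·(0.5)) / 3 = 11/3 = 3.6667
  S[X,Y] = ((-1.5)·(2.5) + (-1.5)·(3.5) + (2.5)·(-1.5) + (0.5)·(-4.5)) / 3 = -15/3 = -5
  S[Y,Y] = ((2.5)·(2.5) + (3.5)·(3.5) + (-1.5)·(-1.5) + (-4.5)·(-4.5)) / 3 = 41/3 = 13.6667
  S = [[3.6667, -5],
 [-5, 13.6667]].

Step 3 — invert S. det(S) = 3.6667·13.6667 - (-5)² = 25.1111.
  S^{-1} = (1/det) · [[d, -b], [-b, a]] = [[0.5442, 0.1991],
 [0.1991, 0.146]].

Step 4 — quadratic form (x̄ - mu_0)^T · S^{-1} · (x̄ - mu_0):
  S^{-1} · (x̄ - mu_0) = (0.8628, 0.1327),
  (x̄ - mu_0)^T · [...] = (2.5)·(0.8628) + (-2.5)·(0.1327) = 1.8252.

Step 5 — scale by n: T² = 4 · 1.8252 = 7.3009.

T² ≈ 7.3009


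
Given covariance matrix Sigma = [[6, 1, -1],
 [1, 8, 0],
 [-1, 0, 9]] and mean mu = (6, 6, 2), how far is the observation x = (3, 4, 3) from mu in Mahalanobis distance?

Step 1 — centre the observation: (x - mu) = (-3, -2, 1).

Step 2 — invert Sigma (cofactor / det for 3×3, or solve directly):
  Sigma^{-1} = [[0.1735, -0.0217, 0.0193],
 [-0.0217, 0.1277, -0.0024],
 [0.0193, -0.0024, 0.1133]].

Step 3 — form the quadratic (x - mu)^T · Sigma^{-1} · (x - mu):
  Sigma^{-1} · (x - mu) = (-0.4578, -0.1928, 0.0602).
  (x - mu)^T · [Sigma^{-1} · (x - mu)] = (-3)·(-0.4578) + (-2)·(-0.1928) + (1)·(0.0602) = 1.8193.

Step 4 — take square root: d = √(1.8193) ≈ 1.3488.

d(x, mu) = √(1.8193) ≈ 1.3488


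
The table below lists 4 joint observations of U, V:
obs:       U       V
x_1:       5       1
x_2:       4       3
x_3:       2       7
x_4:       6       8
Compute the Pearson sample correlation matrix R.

Step 1 — column means:
  mean(U) = (5 + 4 + 2 + 6) / 4 = 17/4 = 4.25
  mean(V) = (1 + 3 + 7 + 8) / 4 = 19/4 = 4.75

Step 2 — sample variances and covariances s[i,j] = (1/(n-1)) · Σ_k (x_{k,i} - mean_i) · (x_{k,j} - mean_j), with n-1 = 3:
  s[U,U] = ((0.75)·(0.75) + (-0.25)·(-0.25) + (-2.25)·(-2.25) + (1.75)·(1.75)) / 3 = 8.75/3 = 2.9167
  s[U,V] = ((0.75)·(-3.75) + (-0.25)·(-1.75) + (-2.25)·(2.25) + (1.75)·(3.25)) / 3 = -1.75/3 = -0.5833
  s[V,V] = ((-3.75)·(-3.75) + (-1.75)·(-1.75) + (2.25)·(2.25) + (3.25)·(3.25)) / 3 = 32.75/3 = 10.9167
  Sample standard deviations s_i = √(s[i,i]):
  s(U) = √(2.9167) = 1.7078
  s(V) = √(10.9167) = 3.304

Step 3 — r_{ij} = s_{ij} / (s_i · s_j):
  r[U,U] = 1 (diagonal).
  r[U,V] = -0.5833 / (1.7078 · 3.304) = -0.5833 / 5.6427 = -0.1034
  r[V,V] = 1 (diagonal).

R is symmetric with unit diagonal. Assembling:

R = [[1, -0.1034],
 [-0.1034, 1]]


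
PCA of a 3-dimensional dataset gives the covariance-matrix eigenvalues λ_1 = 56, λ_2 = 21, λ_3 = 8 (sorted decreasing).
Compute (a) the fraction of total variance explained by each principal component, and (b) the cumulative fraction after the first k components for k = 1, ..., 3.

Step 1 — total variance = trace(Sigma) = Σ λ_i = 56 + 21 + 8 = 85.

Step 2 — fraction explained by component i = λ_i / Σ λ:
  PC1: 56/85 = 0.6588
  PC2: 21/85 = 0.2471
  PC3: 8/85 = 0.0941

Step 3 — cumulative fraction after k components = (λ_1 + ... + λ_k) / Σ λ:
  k = 1: 56/85 = 0.6588
  k = 2: (56 + 21)/85 = 77/85 = 0.9059
  k = 3: (56 + 21 + 8)/85 = 85/85 = 1

Summary (fraction, with percent):

explained: PC1 0.6588 (65.88%), PC2 0.2471 (24.71%), PC3 0.0941 (9.41%);  cumulative: 0.6588, 0.9059, 1


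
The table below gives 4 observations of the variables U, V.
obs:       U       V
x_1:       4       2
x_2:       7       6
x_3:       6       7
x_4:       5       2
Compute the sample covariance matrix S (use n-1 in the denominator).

Step 1 — column means:
  mean(U) = (4 + 7 + 6 + 5) / 4 = 22/4 = 5.5
  mean(V) = (2 + 6 + 7 + 2) / 4 = 17/4 = 4.25

Step 2 — sample covariance S[i,j] = (1/(n-1)) · Σ_k (x_{k,i} - mean_i) · (x_{k,j} - mean_j), with n-1 = 3.
  S[U,U] = ((-1.5)·(-1.5) + (1.5)·(1.5) + (0.5)·(0.5) + (-0.5)·(-0.5)) / 3 = 5/3 = 1.6667
  S[U,V] = ((-1.5)·(-2.25) + (1.5)·(1.75) + (0.5)·(2.75) + (-0.5)·(-2.25)) / 3 = 8.5/3 = 2.8333
  S[V,V] = ((-2.25)·(-2.25) + (1.75)·(1.75) + (2.75)·(2.75) + (-2.25)·(-2.25)) / 3 = 20.75/3 = 6.9167

S is symmetric (S[j,i] = S[i,j]). Assembling:

S = [[1.6667, 2.8333],
 [2.8333, 6.9167]]


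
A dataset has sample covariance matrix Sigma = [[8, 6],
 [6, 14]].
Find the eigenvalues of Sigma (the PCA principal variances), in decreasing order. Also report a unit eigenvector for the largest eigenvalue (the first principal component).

Step 1 — characteristic polynomial of 2×2 Sigma:
  det(Sigma - λI) = λ² - trace · λ + det = 0.
  trace = 8 + 14 = 22, det = 8·14 - (6)² = 76.
Step 2 — discriminant:
  Δ = trace² - 4·det = 484 - 304 = 180.
Step 3 — eigenvalues:
  λ = (trace ± √Δ)/2 = (22 ± 13.4164)/2,
  λ_1 = 17.7082,  λ_2 = 4.2918.

Step 4 — unit eigenvector for λ_1: solve (Sigma - λ_1 I)v = 0. First row:
  (8 - 17.7082)·v_x + (6)·v_y = 0, i.e. (-9.7082)·v_x + (6)·v_y = 0,
  so v ∝ (b, λ_1 - a) = (6, 9.7082) = u.
  ||u|| = √((6)² + (9.7082)²) = √(130.2492) ≈ 11.4127,
  v_1 = u/||u|| ≈ (0.5257, 0.8507) (||v_1|| = 1).

λ_1 = 17.7082,  λ_2 = 4.2918;  v_1 ≈ (0.5257, 0.8507)


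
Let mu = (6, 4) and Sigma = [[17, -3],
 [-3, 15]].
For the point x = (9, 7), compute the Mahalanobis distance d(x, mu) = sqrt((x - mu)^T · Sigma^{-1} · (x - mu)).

Step 1 — centre the observation: (x - mu) = (3, 3).

Step 2 — invert Sigma. det(Sigma) = 17·15 - (-3)² = 246.
  Sigma^{-1} = (1/det) · [[d, -b], [-b, a]] = [[0.061, 0.0122],
 [0.0122, 0.0691]].

Step 3 — form the quadratic (x - mu)^T · Sigma^{-1} · (x - mu):
  Sigma^{-1} · (x - mu) = (0.2195, 0.2439).
  (x - mu)^T · [Sigma^{-1} · (x - mu)] = (3)·(0.2195) + (3)·(0.2439) = 1.3902.

Step 4 — take square root: d = √(1.3902) ≈ 1.1791.

d(x, mu) = √(1.3902) ≈ 1.1791


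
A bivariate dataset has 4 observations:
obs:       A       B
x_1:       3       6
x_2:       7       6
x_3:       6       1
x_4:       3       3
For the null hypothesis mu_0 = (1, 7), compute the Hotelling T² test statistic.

Step 1 — sample mean vector:
  mean(A) = (3 + 7 + 6 + 3) / 4 = 19/4 = 4.75
  mean(B) = (6 + 6 + 1 + 3) / 4 = 16/4 = 4
  x̄ = (4.75, 4),  deviation x̄ - mu_0 = (4.75, 4) - (1, 7) = (3.75, -3).

Step 2 — sample covariance matrix, S[i,j] = (1/(n-1)) · Σ_k (x_{k,i} - mean_i) · (x_{k,j} - mean_j), divisor n-1 = 3:
  S[A,A] = ((-1.75)·(-1.75) + (2.25)·(2.25) + (1.25)·(1.25) + (-1.75)·(-1.75)) / 3 = 12.75/3 = 4.25
  S[A,B] = ((-1.75)·(2) + (2.25)·(2) + (1.25)·(-3) + (-1.75)·(-1)) / 3 = -1/3 = -0.3333
  S[B,B] = ((2)·(2) + (2)·(2) + (-3)·(-3) + (-1)·(-1)) / 3 = 18/3 = 6
  S = [[4.25, -0.3333],
 [-0.3333, 6]].

Step 3 — invert S. det(S) = 4.25·6 - (-0.3333)² = 25.3889.
  S^{-1} = (1/det) · [[d, -b], [-b, a]] = [[0.2363, 0.0131],
 [0.0131, 0.1674]].

Step 4 — quadratic form (x̄ - mu_0)^T · S^{-1} · (x̄ - mu_0):
  S^{-1} · (x̄ - mu_0) = (0.8468, -0.453),
  (x̄ - mu_0)^T · [...] = (3.75)·(0.8468) + (-3)·(-0.453) = 4.5345.

Step 5 — scale by n: T² = 4 · 4.5345 = 18.1379.

T² ≈ 18.1379


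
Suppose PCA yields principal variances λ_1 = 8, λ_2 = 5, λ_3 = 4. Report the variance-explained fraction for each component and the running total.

Step 1 — total variance = trace(Sigma) = Σ λ_i = 8 + 5 + 4 = 17.

Step 2 — fraction explained by component i = λ_i / Σ λ:
  PC1: 8/17 = 0.4706
  PC2: 5/17 = 0.2941
  PC3: 4/17 = 0.2353

Step 3 — cumulative fraction after k components = (λ_1 + ... + λ_k) / Σ λ:
  k = 1: 8/17 = 0.4706
  k = 2: (8 + 5)/17 = 13/17 = 0.7647
  k = 3: (8 + 5 + 4)/17 = 17/17 = 1

Summary (fraction, with percent):

explained: PC1 0.4706 (47.06%), PC2 0.2941 (29.41%), PC3 0.2353 (23.53%);  cumulative: 0.4706, 0.7647, 1


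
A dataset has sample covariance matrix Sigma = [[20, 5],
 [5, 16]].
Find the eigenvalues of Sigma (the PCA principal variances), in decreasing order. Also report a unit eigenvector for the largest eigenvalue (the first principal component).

Step 1 — characteristic polynomial of 2×2 Sigma:
  det(Sigma - λI) = λ² - trace · λ + det = 0.
  trace = 20 + 16 = 36, det = 20·16 - (5)² = 295.
Step 2 — discriminant:
  Δ = trace² - 4·det = 1296 - 1180 = 116.
Step 3 — eigenvalues:
  λ = (trace ± √Δ)/2 = (36 ± 10.7703)/2,
  λ_1 = 23.3852,  λ_2 = 12.6148.

Step 4 — unit eigenvector for λ_1: solve (Sigma - λ_1 I)v = 0. First row:
  (20 - 23.3852)·v_x + (5)·v_y = 0, i.e. (-3.3852)·v_x + (5)·v_y = 0,
  so v ∝ (b, λ_1 - a) = (5, 3.3852) = u.
  ||u|| = √((5)² + (3.3852)²) = √(36.4593) ≈ 6.0382,
  v_1 = u/||u|| ≈ (0.8281, 0.5606) (||v_1|| = 1).

λ_1 = 23.3852,  λ_2 = 12.6148;  v_1 ≈ (0.8281, 0.5606)


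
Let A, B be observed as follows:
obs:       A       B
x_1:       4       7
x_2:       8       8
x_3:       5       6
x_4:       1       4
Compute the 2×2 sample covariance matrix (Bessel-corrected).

Step 1 — column means:
  mean(A) = (4 + 8 + 5 + 1) / 4 = 18/4 = 4.5
  mean(B) = (7 + 8 + 6 + 4) / 4 = 25/4 = 6.25

Step 2 — sample covariance S[i,j] = (1/(n-1)) · Σ_k (x_{k,i} - mean_i) · (x_{k,j} - mean_j), with n-1 = 3.
  S[A,A] = ((-0.5)·(-0.5) + (3.5)·(3.5) + (0.5)·(0.5) + (-3.5)·(-3.5)) / 3 = 25/3 = 8.3333
  S[A,B] = ((-0.5)·(0.75) + (3.5)·(1.75) + (0.5)·(-0.25) + (-3.5)·(-2.25)) / 3 = 13.5/3 = 4.5
  S[B,B] = ((0.75)·(0.75) + (1.75)·(1.75) + (-0.25)·(-0.25) + (-2.25)·(-2.25)) / 3 = 8.75/3 = 2.9167

S is symmetric (S[j,i] = S[i,j]). Assembling:

S = [[8.3333, 4.5],
 [4.5, 2.9167]]


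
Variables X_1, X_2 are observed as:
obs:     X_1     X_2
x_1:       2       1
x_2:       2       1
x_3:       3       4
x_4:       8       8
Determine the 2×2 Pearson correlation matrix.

Step 1 — column means:
  mean(X_1) = (2 + 2 + 3 + 8) / 4 = 15/4 = 3.75
  mean(X_2) = (1 + 1 + 4 + 8) / 4 = 14/4 = 3.5

Step 2 — sample variances and covariances s[i,j] = (1/(n-1)) · Σ_k (x_{k,i} - mean_i) · (x_{k,j} - mean_j), with n-1 = 3:
  s[X_1,X_1] = ((-1.75)·(-1.75) + (-1.75)·(-1.75) + (-0.75)·(-0.75) + (4.25)·(4.25)) / 3 = 24.75/3 = 8.25
  s[X_1,X_2] = ((-1.75)·(-2.5) + (-1.75)·(-2.5) + (-0.75)·(0.5) + (4.25)·(4.5)) / 3 = 27.5/3 = 9.1667
  s[X_2,X_2] = ((-2.5)·(-2.5) + (-2.5)·(-2.5) + (0.5)·(0.5) + (4.5)·(4.5)) / 3 = 33/3 = 11
  Sample standard deviations s_i = √(s[i,i]):
  s(X_1) = √(8.25) = 2.8723
  s(X_2) = √(11) = 3.3166

Step 3 — r_{ij} = s_{ij} / (s_i · s_j):
  r[X_1,X_1] = 1 (diagonal).
  r[X_1,X_2] = 9.1667 / (2.8723 · 3.3166) = 9.1667 / 9.5263 = 0.9623
  r[X_2,X_2] = 1 (diagonal).

R is symmetric with unit diagonal. Assembling:

R = [[1, 0.9623],
 [0.9623, 1]]


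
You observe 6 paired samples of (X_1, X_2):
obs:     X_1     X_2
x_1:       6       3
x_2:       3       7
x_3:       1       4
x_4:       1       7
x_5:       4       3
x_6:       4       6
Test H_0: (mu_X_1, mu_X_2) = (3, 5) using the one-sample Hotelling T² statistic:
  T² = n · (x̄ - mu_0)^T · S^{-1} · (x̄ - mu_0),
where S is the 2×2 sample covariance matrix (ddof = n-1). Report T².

Step 1 — sample mean vector:
  mean(X_1) = (6 + 3 + 1 + 1 + 4 + 4) / 6 = 19/6 = 3.1667
  mean(X_2) = (3 + 7 + 4 + 7 + 3 + 6) / 6 = 30/6 = 5
  x̄ = (3.1667, 5),  deviation x̄ - mu_0 = (3.1667, 5) - (3, 5) = (0.1667, 0).

Step 2 — sample covariance matrix, S[i,j] = (1/(n-1)) · Σ_k (x_{k,i} - mean_i) · (x_{k,j} - mean_j), divisor n-1 = 5:
  S[X_1,X_1] = ((2.8333)·(2.8333) + (-0.1667)·(-0.1667) + (-2.1667)·(-2.1667) + (-2.1667)·(-2.1667) + (0.8333)·(0.8333) + (0.8333)·(0.8333)) / 5 = 18.8333/5 = 3.7667
  S[X_1,X_2] = ((2.8333)·(-2) + (-0.1667)·(2) + (-2.1667)·(-1) + (-2.1667)·(2) + (0.8333)·(-2) + (0.8333)·(1)) / 5 = -9/5 = -1.8
  S[X_2,X_2] = ((-2)·(-2) + (2)·(2) + (-1)·(-1) + (2)·(2) + (-2)·(-2) + (1)·(1)) / 5 = 18/5 = 3.6
  S = [[3.7667, -1.8],
 [-1.8, 3.6]].

Step 3 — invert S. det(S) = 3.7667·3.6 - (-1.8)² = 10.32.
  S^{-1} = (1/det) · [[d, -b], [-b, a]] = [[0.3488, 0.1744],
 [0.1744, 0.365]].

Step 4 — quadratic form (x̄ - mu_0)^T · S^{-1} · (x̄ - mu_0):
  S^{-1} · (x̄ - mu_0) = (0.0581, 0.0291),
  (x̄ - mu_0)^T · [...] = (0.1667)·(0.0581) + (0)·(0.0291) = 0.0097.

Step 5 — scale by n: T² = 6 · 0.0097 = 0.0581.

T² ≈ 0.0581


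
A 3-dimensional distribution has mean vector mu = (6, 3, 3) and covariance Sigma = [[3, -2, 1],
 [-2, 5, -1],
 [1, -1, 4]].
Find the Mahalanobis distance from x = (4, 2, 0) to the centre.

Step 1 — centre the observation: (x - mu) = (-2, -1, -3).

Step 2 — invert Sigma (cofactor / det for 3×3, or solve directly):
  Sigma^{-1} = [[0.475, 0.175, -0.075],
 [0.175, 0.275, 0.025],
 [-0.075, 0.025, 0.275]].

Step 3 — form the quadratic (x - mu)^T · Sigma^{-1} · (x - mu):
  Sigma^{-1} · (x - mu) = (-0.9, -0.7, -0.7).
  (x - mu)^T · [Sigma^{-1} · (x - mu)] = (-2)·(-0.9) + (-1)·(-0.7) + (-3)·(-0.7) = 4.6.

Step 4 — take square root: d = √(4.6) ≈ 2.1448.

d(x, mu) = √(4.6) ≈ 2.1448


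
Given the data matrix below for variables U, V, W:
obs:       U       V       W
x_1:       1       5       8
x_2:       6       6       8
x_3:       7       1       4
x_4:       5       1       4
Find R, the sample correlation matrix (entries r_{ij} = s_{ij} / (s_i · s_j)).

Step 1 — column means:
  mean(U) = (1 + 6 + 7 + 5) / 4 = 19/4 = 4.75
  mean(V) = (5 + 6 + 1 + 1) / 4 = 13/4 = 3.25
  mean(W) = (8 + 8 + 4 + 4) / 4 = 24/4 = 6

Step 2 — sample variances and covariances s[i,j] = (1/(n-1)) · Σ_k (x_{k,i} - mean_i) · (x_{k,j} - mean_j), with n-1 = 3:
  s[U,U] = ((-3.75)·(-3.75) + (1.25)·(1.25) + (2.25)·(2.25) + (0.25)·(0.25)) / 3 = 20.75/3 = 6.9167
  s[U,V] = ((-3.75)·(1.75) + (1.25)·(2.75) + (2.25)·(-2.25) + (0.25)·(-2.25)) / 3 = -8.75/3 = -2.9167
  s[U,W] = ((-3.75)·(2) + (1.25)·(2) + (2.25)·(-2) + (0.25)·(-2)) / 3 = -10/3 = -3.3333
  s[V,V] = ((1.75)·(1.75) + (2.75)·(2.75) + (-2.25)·(-2.25) + (-2.25)·(-2.25)) / 3 = 20.75/3 = 6.9167
  s[V,W] = ((1.75)·(2) + (2.75)·(2) + (-2.25)·(-2) + (-2.25)·(-2)) / 3 = 18/3 = 6
  s[W,W] = ((2)·(2) + (2)·(2) + (-2)·(-2) + (-2)·(-2)) / 3 = 16/3 = 5.3333
  Sample standard deviations s_i = √(s[i,i]):
  s(U) = √(6.9167) = 2.63
  s(V) = √(6.9167) = 2.63
  s(W) = √(5.3333) = 2.3094

Step 3 — r_{ij} = s_{ij} / (s_i · s_j):
  r[U,U] = 1 (diagonal).
  r[U,V] = -2.9167 / (2.63 · 2.63) = -2.9167 / 6.9167 = -0.4217
  r[U,W] = -3.3333 / (2.63 · 2.3094) = -3.3333 / 6.0736 = -0.5488
  r[V,V] = 1 (diagonal).
  r[V,W] = 6 / (2.63 · 2.3094) = 6 / 6.0736 = 0.9879
  r[W,W] = 1 (diagonal).

R is symmetric with unit diagonal. Assembling:

R = [[1, -0.4217, -0.5488],
 [-0.4217, 1, 0.9879],
 [-0.5488, 0.9879, 1]]


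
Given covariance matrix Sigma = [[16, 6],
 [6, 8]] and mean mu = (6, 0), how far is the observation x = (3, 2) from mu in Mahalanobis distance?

Step 1 — centre the observation: (x - mu) = (-3, 2).

Step 2 — invert Sigma. det(Sigma) = 16·8 - (6)² = 92.
  Sigma^{-1} = (1/det) · [[d, -b], [-b, a]] = [[0.087, -0.0652],
 [-0.0652, 0.1739]].

Step 3 — form the quadratic (x - mu)^T · Sigma^{-1} · (x - mu):
  Sigma^{-1} · (x - mu) = (-0.3913, 0.5435).
  (x - mu)^T · [Sigma^{-1} · (x - mu)] = (-3)·(-0.3913) + (2)·(0.5435) = 2.2609.

Step 4 — take square root: d = √(2.2609) ≈ 1.5036.

d(x, mu) = √(2.2609) ≈ 1.5036


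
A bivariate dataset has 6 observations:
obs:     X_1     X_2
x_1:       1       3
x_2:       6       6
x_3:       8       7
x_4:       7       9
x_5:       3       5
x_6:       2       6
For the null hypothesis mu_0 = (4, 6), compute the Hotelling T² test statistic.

Step 1 — sample mean vector:
  mean(X_1) = (1 + 6 + 8 + 7 + 3 + 2) / 6 = 27/6 = 4.5
  mean(X_2) = (3 + 6 + 7 + 9 + 5 + 6) / 6 = 36/6 = 6
  x̄ = (4.5, 6),  deviation x̄ - mu_0 = (4.5, 6) - (4, 6) = (0.5, 0).

Step 2 — sample covariance matrix, S[i,j] = (1/(n-1)) · Σ_k (x_{k,i} - mean_i) · (x_{k,j} - mean_j), divisor n-1 = 5:
  S[X_1,X_1] = ((-3.5)·(-3.5) + (1.5)·(1.5) + (3.5)·(3.5) + (2.5)·(2.5) + (-1.5)·(-1.5) + (-2.5)·(-2.5)) / 5 = 41.5/5 = 8.3
  S[X_1,X_2] = ((-3.5)·(-3) + (1.5)·(0) + (3.5)·(1) + (2.5)·(3) + (-1.5)·(-1) + (-2.5)·(0)) / 5 = 23/5 = 4.6
  S[X_2,X_2] = ((-3)·(-3) + (0)·(0) + (1)·(1) + (3)·(3) + (-1)·(-1) + (0)·(0)) / 5 = 20/5 = 4
  S = [[8.3, 4.6],
 [4.6, 4]].

Step 3 — invert S. det(S) = 8.3·4 - (4.6)² = 12.04.
  S^{-1} = (1/det) · [[d, -b], [-b, a]] = [[0.3322, -0.3821],
 [-0.3821, 0.6894]].

Step 4 — quadratic form (x̄ - mu_0)^T · S^{-1} · (x̄ - mu_0):
  S^{-1} · (x̄ - mu_0) = (0.1661, -0.191),
  (x̄ - mu_0)^T · [...] = (0.5)·(0.1661) + (0)·(-0.191) = 0.0831.

Step 5 — scale by n: T² = 6 · 0.0831 = 0.4983.

T² ≈ 0.4983


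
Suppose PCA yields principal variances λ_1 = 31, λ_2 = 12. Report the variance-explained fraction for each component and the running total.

Step 1 — total variance = trace(Sigma) = Σ λ_i = 31 + 12 = 43.

Step 2 — fraction explained by component i = λ_i / Σ λ:
  PC1: 31/43 = 0.7209
  PC2: 12/43 = 0.2791

Step 3 — cumulative fraction after k components = (λ_1 + ... + λ_k) / Σ λ:
  k = 1: 31/43 = 0.7209
  k = 2: (31 + 12)/43 = 43/43 = 1

Summary (fraction, with percent):

explained: PC1 0.7209 (72.09%), PC2 0.2791 (27.91%);  cumulative: 0.7209, 1


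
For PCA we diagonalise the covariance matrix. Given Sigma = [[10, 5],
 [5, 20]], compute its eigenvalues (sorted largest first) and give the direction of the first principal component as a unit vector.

Step 1 — characteristic polynomial of 2×2 Sigma:
  det(Sigma - λI) = λ² - trace · λ + det = 0.
  trace = 10 + 20 = 30, det = 10·20 - (5)² = 175.
Step 2 — discriminant:
  Δ = trace² - 4·det = 900 - 700 = 200.
Step 3 — eigenvalues:
  λ = (trace ± √Δ)/2 = (30 ± 14.1421)/2,
  λ_1 = 22.0711,  λ_2 = 7.9289.

Step 4 — unit eigenvector for λ_1: solve (Sigma - λ_1 I)v = 0. First row:
  (10 - 22.0711)·v_x + (5)·v_y = 0, i.e. (-12.0711)·v_x + (5)·v_y = 0,
  so v ∝ (b, λ_1 - a) = (5, 12.0711) = u.
  ||u|| = √((5)² + (12.0711)²) = √(170.7107) ≈ 13.0656,
  v_1 = u/||u|| ≈ (0.3827, 0.9239) (||v_1|| = 1).

λ_1 = 22.0711,  λ_2 = 7.9289;  v_1 ≈ (0.3827, 0.9239)


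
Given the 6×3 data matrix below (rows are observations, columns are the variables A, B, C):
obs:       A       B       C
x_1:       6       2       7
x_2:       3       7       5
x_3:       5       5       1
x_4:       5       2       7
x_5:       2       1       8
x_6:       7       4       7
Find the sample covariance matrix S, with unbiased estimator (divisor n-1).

Step 1 — column means:
  mean(A) = (6 + 3 + 5 + 5 + 2 + 7) / 6 = 28/6 = 4.6667
  mean(B) = (2 + 7 + 5 + 2 + 1 + 4) / 6 = 21/6 = 3.5
  mean(C) = (7 + 5 + 1 + 7 + 8 + 7) / 6 = 35/6 = 5.8333

Step 2 — sample covariance S[i,j] = (1/(n-1)) · Σ_k (x_{k,i} - mean_i) · (x_{k,j} - mean_j), with n-1 = 5.
  S[A,A] = ((1.3333)·(1.3333) + (-1.6667)·(-1.6667) + (0.3333)·(0.3333) + (0.3333)·(0.3333) + (-2.6667)·(-2.6667) + (2.3333)·(2.3333)) / 5 = 17.3333/5 = 3.4667
  S[A,B] = ((1.3333)·(-1.5) + (-1.6667)·(3.5) + (0.3333)·(1.5) + (0.3333)·(-1.5) + (-2.6667)·(-2.5) + (2.3333)·(0.5)) / 5 = 0/5 = 0
  S[A,C] = ((1.3333)·(1.1667) + (-1.6667)·(-0.8333) + (0.3333)·(-4.8333) + (0.3333)·(1.1667) + (-2.6667)·(2.1667) + (2.3333)·(1.1667)) / 5 = -1.3333/5 = -0.2667
  S[B,B] = ((-1.5)·(-1.5) + (3.5)·(3.5) + (1.5)·(1.5) + (-1.5)·(-1.5) + (-2.5)·(-2.5) + (0.5)·(0.5)) / 5 = 25.5/5 = 5.1
  S[B,C] = ((-1.5)·(1.1667) + (3.5)·(-0.8333) + (1.5)·(-4.8333) + (-1.5)·(1.1667) + (-2.5)·(2.1667) + (0.5)·(1.1667)) / 5 = -18.5/5 = -3.7
  S[C,C] = ((1.1667)·(1.1667) + (-0.8333)·(-0.8333) + (-4.8333)·(-4.8333) + (1.1667)·(1.1667) + (2.1667)·(2.1667) + (1.1667)·(1.1667)) / 5 = 32.8333/5 = 6.5667

S is symmetric (S[j,i] = S[i,j]). Assembling:

S = [[3.4667, 0, -0.2667],
 [0, 5.1, -3.7],
 [-0.2667, -3.7, 6.5667]]


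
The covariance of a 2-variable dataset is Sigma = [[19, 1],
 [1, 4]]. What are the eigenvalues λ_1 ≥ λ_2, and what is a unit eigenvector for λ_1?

Step 1 — characteristic polynomial of 2×2 Sigma:
  det(Sigma - λI) = λ² - trace · λ + det = 0.
  trace = 19 + 4 = 23, det = 19·4 - (1)² = 75.
Step 2 — discriminant:
  Δ = trace² - 4·det = 529 - 300 = 229.
Step 3 — eigenvalues:
  λ = (trace ± √Δ)/2 = (23 ± 15.1327)/2,
  λ_1 = 19.0664,  λ_2 = 3.9336.

Step 4 — unit eigenvector for λ_1: solve (Sigma - λ_1 I)v = 0. First row:
  (19 - 19.0664)·v_x + (1)·v_y = 0, i.e. (-0.0664)·v_x + (1)·v_y = 0,
  so v ∝ (b, λ_1 - a) = (1, 0.0664) = u.
  ||u|| = √((1)² + (0.0664)²) = √(1.0044) ≈ 1.0022,
  v_1 = u/||u|| ≈ (0.9978, 0.0662) (||v_1|| = 1).

λ_1 = 19.0664,  λ_2 = 3.9336;  v_1 ≈ (0.9978, 0.0662)


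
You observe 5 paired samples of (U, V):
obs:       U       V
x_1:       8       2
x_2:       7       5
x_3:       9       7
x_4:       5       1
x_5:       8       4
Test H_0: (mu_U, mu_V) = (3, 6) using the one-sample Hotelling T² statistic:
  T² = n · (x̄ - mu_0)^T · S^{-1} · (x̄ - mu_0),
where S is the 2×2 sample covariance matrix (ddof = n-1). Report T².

Step 1 — sample mean vector:
  mean(U) = (8 + 7 + 9 + 5 + 8) / 5 = 37/5 = 7.4
  mean(V) = (2 + 5 + 7 + 1 + 4) / 5 = 19/5 = 3.8
  x̄ = (7.4, 3.8),  deviation x̄ - mu_0 = (7.4, 3.8) - (3, 6) = (4.4, -2.2).

Step 2 — sample covariance matrix, S[i,j] = (1/(n-1)) · Σ_k (x_{k,i} - mean_i) · (x_{k,j} - mean_j), divisor n-1 = 4:
  S[U,U] = ((0.6)·(0.6) + (-0.4)·(-0.4) + (1.6)·(1.6) + (-2.4)·(-2.4) + (0.6)·(0.6)) / 4 = 9.2/4 = 2.3
  S[U,V] = ((0.6)·(-1.8) + (-0.4)·(1.2) + (1.6)·(3.2) + (-2.4)·(-2.8) + (0.6)·(0.2)) / 4 = 10.4/4 = 2.6
  S[V,V] = ((-1.8)·(-1.8) + (1.2)·(1.2) + (3.2)·(3.2) + (-2.8)·(-2.8) + (0.2)·(0.2)) / 4 = 22.8/4 = 5.7
  S = [[2.3, 2.6],
 [2.6, 5.7]].

Step 3 — invert S. det(S) = 2.3·5.7 - (2.6)² = 6.35.
  S^{-1} = (1/det) · [[d, -b], [-b, a]] = [[0.8976, -0.4094],
 [-0.4094, 0.3622]].

Step 4 — quadratic form (x̄ - mu_0)^T · S^{-1} · (x̄ - mu_0):
  S^{-1} · (x̄ - mu_0) = (4.8504, -2.5984),
  (x̄ - mu_0)^T · [...] = (4.4)·(4.8504) + (-2.2)·(-2.5984) = 27.0583.

Step 5 — scale by n: T² = 5 · 27.0583 = 135.2913.

T² ≈ 135.2913


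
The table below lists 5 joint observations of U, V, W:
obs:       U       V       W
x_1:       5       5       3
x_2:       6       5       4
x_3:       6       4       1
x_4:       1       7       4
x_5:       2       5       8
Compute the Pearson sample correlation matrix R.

Step 1 — column means:
  mean(U) = (5 + 6 + 6 + 1 + 2) / 5 = 20/5 = 4
  mean(V) = (5 + 5 + 4 + 7 + 5) / 5 = 26/5 = 5.2
  mean(W) = (3 + 4 + 1 + 4 + 8) / 5 = 20/5 = 4

Step 2 — sample variances and covariances s[i,j] = (1/(n-1)) · Σ_k (x_{k,i} - mean_i) · (x_{k,j} - mean_j), with n-1 = 4:
  s[U,U] = ((1)·(1) + (2)·(2) + (2)·(2) + (-3)·(-3) + (-2)·(-2)) / 4 = 22/4 = 5.5
  s[U,V] = ((1)·(-0.2) + (2)·(-0.2) + (2)·(-1.2) + (-3)·(1.8) + (-2)·(-0.2)) / 4 = -8/4 = -2
  s[U,W] = ((1)·(-1) + (2)·(0) + (2)·(-3) + (-3)·(0) + (-2)·(4)) / 4 = -15/4 = -3.75
  s[V,V] = ((-0.2)·(-0.2) + (-0.2)·(-0.2) + (-1.2)·(-1.2) + (1.8)·(1.8) + (-0.2)·(-0.2)) / 4 = 4.8/4 = 1.2
  s[V,W] = ((-0.2)·(-1) + (-0.2)·(0) + (-1.2)·(-3) + (1.8)·(0) + (-0.2)·(4)) / 4 = 3/4 = 0.75
  s[W,W] = ((-1)·(-1) + (0)·(0) + (-3)·(-3) + (0)·(0) + (4)·(4)) / 4 = 26/4 = 6.5
  Sample standard deviations s_i = √(s[i,i]):
  s(U) = √(5.5) = 2.3452
  s(V) = √(1.2) = 1.0954
  s(W) = √(6.5) = 2.5495

Step 3 — r_{ij} = s_{ij} / (s_i · s_j):
  r[U,U] = 1 (diagonal).
  r[U,V] = -2 / (2.3452 · 1.0954) = -2 / 2.569 = -0.7785
  r[U,W] = -3.75 / (2.3452 · 2.5495) = -3.75 / 5.9791 = -0.6272
  r[V,V] = 1 (diagonal).
  r[V,W] = 0.75 / (1.0954 · 2.5495) = 0.75 / 2.7928 = 0.2685
  r[W,W] = 1 (diagonal).

R is symmetric with unit diagonal. Assembling:

R = [[1, -0.7785, -0.6272],
 [-0.7785, 1, 0.2685],
 [-0.6272, 0.2685, 1]]


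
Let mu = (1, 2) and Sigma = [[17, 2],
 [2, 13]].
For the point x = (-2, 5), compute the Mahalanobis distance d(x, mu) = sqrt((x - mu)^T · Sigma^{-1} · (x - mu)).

Step 1 — centre the observation: (x - mu) = (-3, 3).

Step 2 — invert Sigma. det(Sigma) = 17·13 - (2)² = 217.
  Sigma^{-1} = (1/det) · [[d, -b], [-b, a]] = [[0.0599, -0.0092],
 [-0.0092, 0.0783]].

Step 3 — form the quadratic (x - mu)^T · Sigma^{-1} · (x - mu):
  Sigma^{-1} · (x - mu) = (-0.2074, 0.2627).
  (x - mu)^T · [Sigma^{-1} · (x - mu)] = (-3)·(-0.2074) + (3)·(0.2627) = 1.4101.

Step 4 — take square root: d = √(1.4101) ≈ 1.1875.

d(x, mu) = √(1.4101) ≈ 1.1875


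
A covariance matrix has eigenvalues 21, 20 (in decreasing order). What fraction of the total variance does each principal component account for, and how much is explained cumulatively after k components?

Step 1 — total variance = trace(Sigma) = Σ λ_i = 21 + 20 = 41.

Step 2 — fraction explained by component i = λ_i / Σ λ:
  PC1: 21/41 = 0.5122
  PC2: 20/41 = 0.4878

Step 3 — cumulative fraction after k components = (λ_1 + ... + λ_k) / Σ λ:
  k = 1: 21/41 = 0.5122
  k = 2: (21 + 20)/41 = 41/41 = 1

Summary (fraction, with percent):

explained: PC1 0.5122 (51.22%), PC2 0.4878 (48.78%);  cumulative: 0.5122, 1


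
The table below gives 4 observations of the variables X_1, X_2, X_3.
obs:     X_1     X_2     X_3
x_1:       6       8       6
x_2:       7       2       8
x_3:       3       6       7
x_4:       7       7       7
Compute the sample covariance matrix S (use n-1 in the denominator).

Step 1 — column means:
  mean(X_1) = (6 + 7 + 3 + 7) / 4 = 23/4 = 5.75
  mean(X_2) = (8 + 2 + 6 + 7) / 4 = 23/4 = 5.75
  mean(X_3) = (6 + 8 + 7 + 7) / 4 = 28/4 = 7

Step 2 — sample covariance S[i,j] = (1/(n-1)) · Σ_k (x_{k,i} - mean_i) · (x_{k,j} - mean_j), with n-1 = 3.
  S[X_1,X_1] = ((0.25)·(0.25) + (1.25)·(1.25) + (-2.75)·(-2.75) + (1.25)·(1.25)) / 3 = 10.75/3 = 3.5833
  S[X_1,X_2] = ((0.25)·(2.25) + (1.25)·(-3.75) + (-2.75)·(0.25) + (1.25)·(1.25)) / 3 = -3.25/3 = -1.0833
  S[X_1,X_3] = ((0.25)·(-1) + (1.25)·(1) + (-2.75)·(0) + (1.25)·(0)) / 3 = 1/3 = 0.3333
  S[X_2,X_2] = ((2.25)·(2.25) + (-3.75)·(-3.75) + (0.25)·(0.25) + (1.25)·(1.25)) / 3 = 20.75/3 = 6.9167
  S[X_2,X_3] = ((2.25)·(-1) + (-3.75)·(1) + (0.25)·(0) + (1.25)·(0)) / 3 = -6/3 = -2
  S[X_3,X_3] = ((-1)·(-1) + (1)·(1) + (0)·(0) + (0)·(0)) / 3 = 2/3 = 0.6667

S is symmetric (S[j,i] = S[i,j]). Assembling:

S = [[3.5833, -1.0833, 0.3333],
 [-1.0833, 6.9167, -2],
 [0.3333, -2, 0.6667]]


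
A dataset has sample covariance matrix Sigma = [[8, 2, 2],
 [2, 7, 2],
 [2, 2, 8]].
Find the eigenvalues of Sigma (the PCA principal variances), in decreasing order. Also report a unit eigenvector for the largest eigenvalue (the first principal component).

Step 1 — characteristic polynomial p(λ) = det(λI - Sigma) = λ³ - tr·λ² + c_1·λ - det, where tr = trace, c_1 = sum of the principal 2×2 minors, det = det(Sigma):
  tr = 8 + 7 + 8 = 23,
  c_1 = (8·7 - (2)²) + (8·8 - (2)²) + (7·8 - (2)²) = 52 + 60 + 52 = 164,
  det = 8·(7·8 - (2)²) - (2)·((2)·8 - (2)·(2)) + (2)·((2)·(2) - 7·(2)) = 8·(52) - (2)·(12) + (2)·(-10) = 372.
  So p(λ) = λ³ - 23λ² + 164λ - 372.
Step 2 — look for an integer root (rational root theorem: any rational root is an integer divisor of 372). Testing λ = 6:
  p(6) = 216 - 828 + 984 - 372 = 0  ✓
  Dividing out (λ - 6): p(λ) = (λ - 6)(λ² - 17λ + 62).
Step 3 — remaining eigenvalues from the quadratic λ² - 17λ + 62 = 0:
  Δ = 17² - 4·62 = 289 - 248 = 41,  λ = (17 ± √41)/2 = (17 ± 6.4031)/2 ≈ 11.7016 or 5.2984.
  Sorted: λ_1 = 11.7016,  λ_2 = 6,  λ_3 = 5.2984  (check: sum = 23 = tr ✓).

Step 4 — unit eigenvector for λ_1 ≈ 11.7016: v spans the null space of (Sigma - λ_1 I), whose rows are
  r_1 = (-3.7016, 2, 2),  r_2 = (2, -4.7016, 2),  r_3 = (2, 2, -3.7016).
  v is orthogonal to every row, so take v ∝ r_1 × r_2 = ((2)·(2) - (2)·(-4.7016), (2)·(2) - (-3.7016)·(2), (-3.7016)·(-4.7016) - (2)·(2)) ≈ (13.4031, 11.4031, 13.4031).
  Let u = (13.4031, 11.4031, 13.4031).
  ||u|| = √((13.4031)² + (11.4031)² + (13.4031)²) = √(489.3187) ≈ 22.1205,  v_1 = u/||u|| ≈ (0.6059, 0.5155, 0.6059) (||v_1|| = 1).

λ_1 = 11.7016,  λ_2 = 6,  λ_3 = 5.2984;  v_1 ≈ (0.6059, 0.5155, 0.6059)


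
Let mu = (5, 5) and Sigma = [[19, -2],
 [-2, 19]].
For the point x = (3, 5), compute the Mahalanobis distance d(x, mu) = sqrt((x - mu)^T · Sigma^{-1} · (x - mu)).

Step 1 — centre the observation: (x - mu) = (-2, 0).

Step 2 — invert Sigma. det(Sigma) = 19·19 - (-2)² = 357.
  Sigma^{-1} = (1/det) · [[d, -b], [-b, a]] = [[0.0532, 0.0056],
 [0.0056, 0.0532]].

Step 3 — form the quadratic (x - mu)^T · Sigma^{-1} · (x - mu):
  Sigma^{-1} · (x - mu) = (-0.1064, -0.0112).
  (x - mu)^T · [Sigma^{-1} · (x - mu)] = (-2)·(-0.1064) + (0)·(-0.0112) = 0.2129.

Step 4 — take square root: d = √(0.2129) ≈ 0.4614.

d(x, mu) = √(0.2129) ≈ 0.4614
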